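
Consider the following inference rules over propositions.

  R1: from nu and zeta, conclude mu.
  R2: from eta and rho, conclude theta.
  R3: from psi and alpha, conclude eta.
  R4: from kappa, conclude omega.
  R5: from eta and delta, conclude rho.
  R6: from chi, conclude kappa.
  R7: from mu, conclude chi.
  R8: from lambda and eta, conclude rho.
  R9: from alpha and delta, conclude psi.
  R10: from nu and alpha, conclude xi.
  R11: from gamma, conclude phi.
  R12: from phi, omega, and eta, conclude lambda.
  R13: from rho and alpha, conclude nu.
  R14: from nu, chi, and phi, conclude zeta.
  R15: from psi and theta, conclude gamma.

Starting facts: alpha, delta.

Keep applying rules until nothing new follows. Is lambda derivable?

lambda would need phi, omega, and eta (R12), but omega is never established.

No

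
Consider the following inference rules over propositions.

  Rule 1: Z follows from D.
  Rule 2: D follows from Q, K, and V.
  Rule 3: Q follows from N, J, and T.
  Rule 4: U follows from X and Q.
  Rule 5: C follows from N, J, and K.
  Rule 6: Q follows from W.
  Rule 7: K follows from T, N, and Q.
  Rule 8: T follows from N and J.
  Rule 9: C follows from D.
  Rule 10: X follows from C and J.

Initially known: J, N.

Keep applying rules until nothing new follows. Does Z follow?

No

Z would need D (Rule 1), but D is never established.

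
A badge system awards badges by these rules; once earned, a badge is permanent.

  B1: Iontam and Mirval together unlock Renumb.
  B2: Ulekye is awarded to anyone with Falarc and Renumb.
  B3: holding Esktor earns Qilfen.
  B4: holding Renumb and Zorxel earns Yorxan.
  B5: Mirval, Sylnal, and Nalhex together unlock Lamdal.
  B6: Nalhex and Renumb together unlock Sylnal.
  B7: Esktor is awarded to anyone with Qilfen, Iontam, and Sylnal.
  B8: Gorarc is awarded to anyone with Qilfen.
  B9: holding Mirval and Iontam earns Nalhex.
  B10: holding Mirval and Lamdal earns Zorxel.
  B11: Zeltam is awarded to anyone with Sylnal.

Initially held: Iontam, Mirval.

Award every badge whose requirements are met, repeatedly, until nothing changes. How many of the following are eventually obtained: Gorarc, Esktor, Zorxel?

1

With Iontam and Mirval, Renumb is earned (B1).
With Mirval and Iontam, Nalhex is earned (B9).
With Nalhex and Renumb, Sylnal is earned (B6).
With Mirval, Sylnal, and Nalhex, Lamdal is earned (B5).
With Mirval and Lamdal, Zorxel is earned (B10).
Gorarc would need Qilfen (B8), but Qilfen is never earned.
Esktor would need Qilfen, Iontam, and Sylnal (B7), but Qilfen is never earned.
Zorxel: reached.
Reached: Zorxel — 1 of the 3.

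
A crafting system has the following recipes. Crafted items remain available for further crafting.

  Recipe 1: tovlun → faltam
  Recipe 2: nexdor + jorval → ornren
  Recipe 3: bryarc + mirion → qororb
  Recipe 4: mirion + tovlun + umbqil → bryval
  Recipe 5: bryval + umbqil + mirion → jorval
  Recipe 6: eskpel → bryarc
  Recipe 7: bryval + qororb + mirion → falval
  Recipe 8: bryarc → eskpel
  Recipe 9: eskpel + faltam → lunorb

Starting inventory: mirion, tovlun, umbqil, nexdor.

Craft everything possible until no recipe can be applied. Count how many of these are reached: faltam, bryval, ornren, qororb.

3

Using Recipe 4, mirion, tovlun, and umbqil make bryval.
Using Recipe 1, tovlun makes faltam.
bryval + umbqil + mirion → jorval (Recipe 5).
Using Recipe 2, nexdor and jorval make ornren.
faltam: reached.
bryval: reached.
ornren: reached.
qororb would need bryarc and mirion (Recipe 3), but bryarc is never obtained.
Reached: faltam, bryval, and ornren — 3 of the 4.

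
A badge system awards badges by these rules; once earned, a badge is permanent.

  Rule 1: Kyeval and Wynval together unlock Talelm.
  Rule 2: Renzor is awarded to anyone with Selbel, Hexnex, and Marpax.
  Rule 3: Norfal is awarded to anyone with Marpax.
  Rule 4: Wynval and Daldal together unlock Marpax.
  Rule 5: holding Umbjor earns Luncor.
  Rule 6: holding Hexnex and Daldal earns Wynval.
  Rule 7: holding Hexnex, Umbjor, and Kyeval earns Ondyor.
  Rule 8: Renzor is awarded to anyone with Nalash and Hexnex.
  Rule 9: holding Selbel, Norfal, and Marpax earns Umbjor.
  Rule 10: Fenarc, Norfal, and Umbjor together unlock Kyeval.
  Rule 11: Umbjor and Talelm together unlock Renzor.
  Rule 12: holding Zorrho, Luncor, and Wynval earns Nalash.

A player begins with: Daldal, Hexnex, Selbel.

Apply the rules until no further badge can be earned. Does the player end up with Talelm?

No

Talelm would need Kyeval and Wynval (Rule 1), but Kyeval is never earned.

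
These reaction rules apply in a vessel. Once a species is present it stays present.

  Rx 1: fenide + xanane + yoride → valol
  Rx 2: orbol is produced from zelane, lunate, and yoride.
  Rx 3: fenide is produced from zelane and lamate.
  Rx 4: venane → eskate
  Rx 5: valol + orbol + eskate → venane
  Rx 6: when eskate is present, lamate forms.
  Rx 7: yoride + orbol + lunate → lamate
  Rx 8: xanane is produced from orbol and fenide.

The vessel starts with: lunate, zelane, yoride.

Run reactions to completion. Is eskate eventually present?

No

eskate would need venane (Rx 4), but venane never forms.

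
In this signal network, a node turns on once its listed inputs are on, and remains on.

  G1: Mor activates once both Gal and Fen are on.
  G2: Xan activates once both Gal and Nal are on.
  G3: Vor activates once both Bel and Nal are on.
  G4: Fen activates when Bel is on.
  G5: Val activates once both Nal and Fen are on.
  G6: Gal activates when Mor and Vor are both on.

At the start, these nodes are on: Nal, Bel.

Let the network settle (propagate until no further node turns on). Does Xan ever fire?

No

Xan would need Gal and Nal (G2), but Gal never turns on.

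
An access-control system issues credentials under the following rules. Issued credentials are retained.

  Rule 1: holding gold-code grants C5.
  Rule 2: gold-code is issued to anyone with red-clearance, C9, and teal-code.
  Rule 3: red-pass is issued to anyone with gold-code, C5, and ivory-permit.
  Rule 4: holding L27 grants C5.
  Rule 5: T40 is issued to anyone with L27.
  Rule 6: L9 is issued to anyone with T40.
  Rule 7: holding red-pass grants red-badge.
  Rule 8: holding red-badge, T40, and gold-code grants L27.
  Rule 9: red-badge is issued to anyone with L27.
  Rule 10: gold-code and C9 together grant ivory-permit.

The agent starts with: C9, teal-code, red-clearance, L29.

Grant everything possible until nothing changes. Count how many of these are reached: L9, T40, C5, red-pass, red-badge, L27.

3

Holding red-clearance, C9, and teal-code grants gold-code (Rule 2).
Holding gold-code and C9 grants ivory-permit (Rule 10).
Holding gold-code grants C5 (Rule 1).
Holding gold-code, C5, and ivory-permit grants red-pass (Rule 3).
Holding red-pass grants red-badge (Rule 7).
L9 would need T40 (Rule 6), but T40 is never granted.
T40 would need L27 (Rule 5), but L27 is never granted.
C5: reached.
red-pass: reached.
red-badge: reached.
L27 would need red-badge, T40, and gold-code (Rule 8), but T40 is never granted.
Reached: C5, red-pass, and red-badge — 3 of the 6.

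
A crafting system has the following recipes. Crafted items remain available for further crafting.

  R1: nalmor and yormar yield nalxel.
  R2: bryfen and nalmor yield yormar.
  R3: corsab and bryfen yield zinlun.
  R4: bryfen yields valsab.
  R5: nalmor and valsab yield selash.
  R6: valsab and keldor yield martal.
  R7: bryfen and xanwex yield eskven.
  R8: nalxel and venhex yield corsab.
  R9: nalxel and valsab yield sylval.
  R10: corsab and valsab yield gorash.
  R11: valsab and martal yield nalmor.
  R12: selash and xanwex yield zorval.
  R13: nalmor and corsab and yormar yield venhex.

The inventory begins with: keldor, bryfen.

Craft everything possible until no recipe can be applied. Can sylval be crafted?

Yes

Using R4, bryfen makes valsab.
Using R6, valsab and keldor make martal.
Using R11, valsab and martal make nalmor.
bryfen and nalmor → yormar (R2).
nalmor and yormar → nalxel (R1).
nalxel and valsab → sylval (R9).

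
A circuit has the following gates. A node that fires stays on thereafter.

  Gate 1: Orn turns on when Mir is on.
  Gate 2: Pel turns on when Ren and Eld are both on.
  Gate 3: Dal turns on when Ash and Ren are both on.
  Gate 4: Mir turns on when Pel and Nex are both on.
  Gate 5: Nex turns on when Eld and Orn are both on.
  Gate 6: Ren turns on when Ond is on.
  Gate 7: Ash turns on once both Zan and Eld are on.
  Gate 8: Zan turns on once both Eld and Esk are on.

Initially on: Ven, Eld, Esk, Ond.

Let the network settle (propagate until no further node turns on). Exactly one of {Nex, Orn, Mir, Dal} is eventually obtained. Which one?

Dal

Eld and Esk are on, so Zan turns on (Gate 8).
Gate 6: Ond on → Ren on.
Gate 7: Zan and Eld on → Ash on.
Gate 3: Ash and Ren on → Dal on.
Mir would need Pel and Nex (Gate 4), but Nex never turns on. Nex would need Eld and Orn (Gate 5), but Orn never turns on. Orn would need Mir (Gate 1), but Mir never turns on.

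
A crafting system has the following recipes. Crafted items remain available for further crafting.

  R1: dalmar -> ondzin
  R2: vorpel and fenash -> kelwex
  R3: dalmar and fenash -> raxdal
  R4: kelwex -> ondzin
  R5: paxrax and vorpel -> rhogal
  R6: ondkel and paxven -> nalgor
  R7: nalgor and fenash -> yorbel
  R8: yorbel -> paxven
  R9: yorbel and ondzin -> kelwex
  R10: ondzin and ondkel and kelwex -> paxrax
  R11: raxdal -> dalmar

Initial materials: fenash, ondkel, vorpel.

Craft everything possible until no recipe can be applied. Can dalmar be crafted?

No

dalmar would need raxdal (R11), but raxdal is never obtained.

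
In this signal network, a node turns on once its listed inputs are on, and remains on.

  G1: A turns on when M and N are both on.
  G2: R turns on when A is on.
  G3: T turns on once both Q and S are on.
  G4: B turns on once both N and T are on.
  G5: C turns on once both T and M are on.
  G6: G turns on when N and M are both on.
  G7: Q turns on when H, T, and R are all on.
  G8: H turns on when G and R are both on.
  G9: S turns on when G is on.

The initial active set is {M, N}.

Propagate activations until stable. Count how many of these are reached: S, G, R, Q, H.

4

M and N are on, so A turns on (G1).
G6: N and M on → G on.
A is on, so R turns on (G2).
G9: G on → S on.
G8: G and R on → H on.
S: reached.
G: reached.
R: reached.
Q would need H, T, and R (G7), but T never turns on.
H: reached.
Reached: S, G, R, and H — 4 of the 5.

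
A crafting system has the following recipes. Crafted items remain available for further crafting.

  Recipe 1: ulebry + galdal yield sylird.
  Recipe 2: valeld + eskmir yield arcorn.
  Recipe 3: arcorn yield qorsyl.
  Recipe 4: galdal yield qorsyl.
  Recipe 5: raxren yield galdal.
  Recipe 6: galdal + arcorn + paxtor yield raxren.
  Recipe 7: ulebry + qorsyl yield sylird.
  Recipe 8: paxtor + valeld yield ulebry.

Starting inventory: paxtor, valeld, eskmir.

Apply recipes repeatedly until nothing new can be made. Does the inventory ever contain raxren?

raxren would need galdal, arcorn, and paxtor (Recipe 6), but galdal is never obtained.

No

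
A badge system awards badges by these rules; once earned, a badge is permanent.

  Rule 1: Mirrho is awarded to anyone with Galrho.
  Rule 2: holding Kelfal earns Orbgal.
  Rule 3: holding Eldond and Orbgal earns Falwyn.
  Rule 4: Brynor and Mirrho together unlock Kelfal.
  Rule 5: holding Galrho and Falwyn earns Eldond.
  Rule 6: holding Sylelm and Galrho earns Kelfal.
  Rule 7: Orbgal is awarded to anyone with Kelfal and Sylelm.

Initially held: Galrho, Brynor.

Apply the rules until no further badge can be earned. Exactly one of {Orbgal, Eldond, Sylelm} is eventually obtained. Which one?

With Galrho, Mirrho is earned (Rule 1).
With Brynor and Mirrho, Kelfal is earned (Rule 4).
With Kelfal, Orbgal is earned (Rule 2).
No rule produces Sylelm, and it is not given. Eldond would need Galrho and Falwyn (Rule 5), but Falwyn is never earned.

Orbgal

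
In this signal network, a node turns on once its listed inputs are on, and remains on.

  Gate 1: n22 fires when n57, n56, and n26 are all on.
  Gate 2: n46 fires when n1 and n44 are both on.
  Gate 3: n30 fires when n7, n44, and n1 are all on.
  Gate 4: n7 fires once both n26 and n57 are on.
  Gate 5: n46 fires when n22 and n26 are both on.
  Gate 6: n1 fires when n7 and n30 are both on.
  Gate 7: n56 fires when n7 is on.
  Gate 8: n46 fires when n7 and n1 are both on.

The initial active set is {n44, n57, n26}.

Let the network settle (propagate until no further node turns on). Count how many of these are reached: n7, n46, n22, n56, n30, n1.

n26 and n57 are on, so n7 fires (Gate 4).
n7 is on, so n56 fires (Gate 7).
n57, n56, and n26 are on, so n22 fires (Gate 1).
n22 and n26 are on, so n46 fires (Gate 5).
n7: reached.
n46: reached.
n22: reached.
n56: reached.
n30 would need n7, n44, and n1 (Gate 3), but n1 never turns on.
n1 would need n7 and n30 (Gate 6), but n30 never turns on.
Reached: n7, n46, n22, and n56 — 4 of the 6.

4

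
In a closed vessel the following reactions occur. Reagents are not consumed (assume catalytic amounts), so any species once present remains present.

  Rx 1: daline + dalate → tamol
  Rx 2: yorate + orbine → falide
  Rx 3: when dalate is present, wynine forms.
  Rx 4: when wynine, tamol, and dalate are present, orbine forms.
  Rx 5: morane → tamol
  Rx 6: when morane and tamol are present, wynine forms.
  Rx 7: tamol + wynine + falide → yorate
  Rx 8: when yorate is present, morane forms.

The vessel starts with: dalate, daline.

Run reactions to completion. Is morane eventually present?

No

morane would need yorate (Rx 8), but yorate never forms.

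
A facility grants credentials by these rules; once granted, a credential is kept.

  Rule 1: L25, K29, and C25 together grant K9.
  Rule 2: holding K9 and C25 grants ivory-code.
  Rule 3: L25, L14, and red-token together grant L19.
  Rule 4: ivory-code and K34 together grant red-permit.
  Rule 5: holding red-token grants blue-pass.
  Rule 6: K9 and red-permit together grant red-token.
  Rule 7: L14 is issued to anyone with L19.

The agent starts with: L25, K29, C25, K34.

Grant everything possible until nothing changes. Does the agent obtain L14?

No

L14 would need L19 (Rule 7), but L19 is never granted.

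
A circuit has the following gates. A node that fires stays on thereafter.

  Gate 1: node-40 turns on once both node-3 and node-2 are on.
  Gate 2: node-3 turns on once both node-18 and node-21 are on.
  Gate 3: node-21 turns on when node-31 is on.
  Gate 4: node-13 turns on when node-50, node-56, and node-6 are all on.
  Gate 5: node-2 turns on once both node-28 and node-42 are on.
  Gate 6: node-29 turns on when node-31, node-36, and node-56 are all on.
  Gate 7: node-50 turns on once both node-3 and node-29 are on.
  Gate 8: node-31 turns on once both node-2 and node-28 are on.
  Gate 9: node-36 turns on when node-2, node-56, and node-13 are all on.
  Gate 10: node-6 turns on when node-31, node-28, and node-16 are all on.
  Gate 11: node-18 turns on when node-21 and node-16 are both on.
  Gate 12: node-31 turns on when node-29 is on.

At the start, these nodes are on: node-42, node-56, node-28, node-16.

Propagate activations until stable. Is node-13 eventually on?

node-13 would need node-50, node-56, and node-6 (Gate 4), but node-50 never turns on.

No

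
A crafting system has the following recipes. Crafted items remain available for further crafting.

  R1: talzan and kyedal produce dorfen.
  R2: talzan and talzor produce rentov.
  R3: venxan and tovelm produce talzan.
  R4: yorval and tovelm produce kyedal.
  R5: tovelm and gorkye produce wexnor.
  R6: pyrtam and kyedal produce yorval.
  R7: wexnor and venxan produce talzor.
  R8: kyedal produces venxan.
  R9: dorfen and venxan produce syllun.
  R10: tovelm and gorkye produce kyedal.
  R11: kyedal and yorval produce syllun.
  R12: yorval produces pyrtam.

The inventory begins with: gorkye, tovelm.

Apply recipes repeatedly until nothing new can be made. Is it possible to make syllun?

Yes

Using R10, tovelm and gorkye make kyedal.
Using R8, kyedal makes venxan.
Using R3, venxan and tovelm make talzan.
talzan and kyedal → dorfen (R1).
dorfen and venxan → syllun (R9).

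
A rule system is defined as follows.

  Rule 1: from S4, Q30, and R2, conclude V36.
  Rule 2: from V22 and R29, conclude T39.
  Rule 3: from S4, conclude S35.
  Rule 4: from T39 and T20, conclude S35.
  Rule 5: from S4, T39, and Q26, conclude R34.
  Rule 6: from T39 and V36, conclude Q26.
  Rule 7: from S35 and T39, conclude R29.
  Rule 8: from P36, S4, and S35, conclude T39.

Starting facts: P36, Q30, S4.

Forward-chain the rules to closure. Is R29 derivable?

Yes

From S4, Rule 3 gives S35.
P36, S4, and S35 hold, so T39 follows (Rule 8).
S35 and T39 hold, so R29 follows (Rule 7).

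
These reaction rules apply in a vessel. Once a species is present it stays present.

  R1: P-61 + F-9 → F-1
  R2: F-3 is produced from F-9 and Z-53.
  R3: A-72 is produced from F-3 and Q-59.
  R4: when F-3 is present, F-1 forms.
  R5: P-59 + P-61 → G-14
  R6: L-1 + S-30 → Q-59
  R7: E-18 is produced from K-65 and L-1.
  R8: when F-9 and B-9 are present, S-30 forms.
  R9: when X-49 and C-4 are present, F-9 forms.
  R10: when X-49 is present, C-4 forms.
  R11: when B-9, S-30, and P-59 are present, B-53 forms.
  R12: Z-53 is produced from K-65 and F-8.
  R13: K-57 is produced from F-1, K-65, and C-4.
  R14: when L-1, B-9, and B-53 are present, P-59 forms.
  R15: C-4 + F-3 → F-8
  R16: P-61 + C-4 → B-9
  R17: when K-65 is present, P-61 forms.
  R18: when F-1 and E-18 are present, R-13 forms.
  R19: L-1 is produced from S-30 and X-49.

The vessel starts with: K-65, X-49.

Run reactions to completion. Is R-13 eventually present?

Yes

K-65 present → P-61 forms (R17).
X-49 present → C-4 forms (R10).
X-49 and C-4 present → F-9 forms (R9).
P-61 and C-4 present → B-9 forms (R16).
F-9 and B-9 present → S-30 forms (R8).
P-61 and F-9 present → F-1 forms (R1).
S-30 and X-49 present → L-1 forms (R19).
K-65 and L-1 present → E-18 forms (R7).
F-1 and E-18 present → R-13 forms (R18).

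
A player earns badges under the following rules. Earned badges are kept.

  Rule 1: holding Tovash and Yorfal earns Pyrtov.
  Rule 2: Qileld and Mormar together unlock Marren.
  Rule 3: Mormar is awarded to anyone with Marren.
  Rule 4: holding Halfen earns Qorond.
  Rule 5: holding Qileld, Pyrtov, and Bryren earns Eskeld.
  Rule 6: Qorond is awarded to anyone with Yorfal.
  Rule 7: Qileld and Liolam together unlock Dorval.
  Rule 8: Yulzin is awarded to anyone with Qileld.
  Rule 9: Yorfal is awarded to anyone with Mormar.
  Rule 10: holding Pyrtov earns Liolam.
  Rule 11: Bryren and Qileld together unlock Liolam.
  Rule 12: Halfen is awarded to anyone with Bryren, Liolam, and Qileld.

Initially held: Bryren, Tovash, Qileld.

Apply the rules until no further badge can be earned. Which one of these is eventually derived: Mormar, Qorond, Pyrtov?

With Bryren and Qileld, Liolam is earned (Rule 11).
With Bryren, Liolam, and Qileld, Halfen is earned (Rule 12).
With Halfen, Qorond is earned (Rule 4).
Mormar would need Marren (Rule 3), but Marren is never earned. Pyrtov would need Tovash and Yorfal (Rule 1), but Yorfal is never earned.

Qorond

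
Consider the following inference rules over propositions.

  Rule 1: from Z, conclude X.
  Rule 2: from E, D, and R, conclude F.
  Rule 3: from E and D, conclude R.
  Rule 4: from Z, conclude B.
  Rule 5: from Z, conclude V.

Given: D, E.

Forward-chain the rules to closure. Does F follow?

Yes

E and D hold, so R follows (Rule 3).
E, D, and R hold, so F follows (Rule 2).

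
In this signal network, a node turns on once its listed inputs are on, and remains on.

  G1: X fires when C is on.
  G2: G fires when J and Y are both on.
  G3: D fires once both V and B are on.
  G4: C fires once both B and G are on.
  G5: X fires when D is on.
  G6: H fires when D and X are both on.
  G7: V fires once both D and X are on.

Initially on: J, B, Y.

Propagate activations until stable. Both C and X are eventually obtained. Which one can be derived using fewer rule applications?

C

C: J and Y are on, so G fires (G2). G4: B and G on → C on. [2 rule applications]
X: J and Y are on, so G fires (G2). G4: B and G on → C on. G1: C on → X on. [3 rule applications]
C needs fewer.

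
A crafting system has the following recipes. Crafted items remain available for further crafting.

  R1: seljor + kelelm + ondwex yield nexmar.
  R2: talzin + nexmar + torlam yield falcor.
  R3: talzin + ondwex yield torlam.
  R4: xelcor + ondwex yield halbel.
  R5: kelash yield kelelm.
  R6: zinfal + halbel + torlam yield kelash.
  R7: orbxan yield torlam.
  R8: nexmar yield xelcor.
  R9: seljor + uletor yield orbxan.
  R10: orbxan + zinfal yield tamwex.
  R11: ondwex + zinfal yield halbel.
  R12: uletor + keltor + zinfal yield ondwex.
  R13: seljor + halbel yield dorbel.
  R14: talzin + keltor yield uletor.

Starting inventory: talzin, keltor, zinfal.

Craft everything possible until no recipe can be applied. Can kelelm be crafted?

Yes

talzin + keltor → uletor (R14).
Using R12, uletor, keltor, and zinfal make ondwex.
talzin + ondwex → torlam (R3).
ondwex + zinfal → halbel (R11).
zinfal + halbel + torlam → kelash (R6).
kelash → kelelm (R5).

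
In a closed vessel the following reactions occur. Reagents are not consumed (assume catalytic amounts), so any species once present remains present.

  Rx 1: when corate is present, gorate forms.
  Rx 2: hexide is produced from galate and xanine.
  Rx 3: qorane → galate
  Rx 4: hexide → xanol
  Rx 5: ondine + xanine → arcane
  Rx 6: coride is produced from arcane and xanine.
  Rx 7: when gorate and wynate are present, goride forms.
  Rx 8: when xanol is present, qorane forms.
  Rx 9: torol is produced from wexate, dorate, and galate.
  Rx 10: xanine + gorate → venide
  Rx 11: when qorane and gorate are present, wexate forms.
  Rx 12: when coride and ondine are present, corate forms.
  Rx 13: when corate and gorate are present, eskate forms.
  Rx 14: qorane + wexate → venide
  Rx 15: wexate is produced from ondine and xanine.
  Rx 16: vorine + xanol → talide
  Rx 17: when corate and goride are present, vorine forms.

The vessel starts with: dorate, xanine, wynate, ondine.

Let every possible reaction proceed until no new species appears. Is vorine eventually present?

Yes

ondine and xanine present → arcane forms (Rx 5).
arcane and xanine present → coride forms (Rx 6).
coride and ondine present → corate forms (Rx 12).
corate present → gorate forms (Rx 1).
gorate and wynate present → goride forms (Rx 7).
corate and goride present → vorine forms (Rx 17).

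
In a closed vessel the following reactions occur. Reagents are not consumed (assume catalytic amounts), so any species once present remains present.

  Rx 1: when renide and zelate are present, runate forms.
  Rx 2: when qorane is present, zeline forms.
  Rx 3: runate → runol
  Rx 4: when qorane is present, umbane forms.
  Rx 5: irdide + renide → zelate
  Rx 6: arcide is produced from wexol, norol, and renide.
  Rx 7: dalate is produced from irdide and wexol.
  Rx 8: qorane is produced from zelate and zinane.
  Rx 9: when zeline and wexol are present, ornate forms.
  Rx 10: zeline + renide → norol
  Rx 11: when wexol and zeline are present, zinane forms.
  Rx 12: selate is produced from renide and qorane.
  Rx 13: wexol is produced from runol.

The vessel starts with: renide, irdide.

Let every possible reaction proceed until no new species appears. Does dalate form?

irdide and renide present → zelate forms (Rx 5).
renide and zelate present → runate forms (Rx 1).
runate present → runol forms (Rx 3).
runol present → wexol forms (Rx 13).
irdide and wexol present → dalate forms (Rx 7).

Yes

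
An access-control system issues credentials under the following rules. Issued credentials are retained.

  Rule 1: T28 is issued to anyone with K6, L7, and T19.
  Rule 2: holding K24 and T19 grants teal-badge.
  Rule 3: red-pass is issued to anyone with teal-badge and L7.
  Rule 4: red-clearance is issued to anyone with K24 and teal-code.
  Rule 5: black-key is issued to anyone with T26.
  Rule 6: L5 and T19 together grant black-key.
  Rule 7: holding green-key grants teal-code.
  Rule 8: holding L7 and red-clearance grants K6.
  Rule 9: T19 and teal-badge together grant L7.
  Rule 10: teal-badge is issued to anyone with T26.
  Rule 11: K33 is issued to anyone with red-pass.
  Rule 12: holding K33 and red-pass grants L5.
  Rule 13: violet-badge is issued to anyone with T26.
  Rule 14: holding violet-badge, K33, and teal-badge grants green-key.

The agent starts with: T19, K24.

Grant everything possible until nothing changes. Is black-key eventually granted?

Yes

Holding K24 and T19 grants teal-badge (Rule 2).
Holding T19 and teal-badge grants L7 (Rule 9).
Holding teal-badge and L7 grants red-pass (Rule 3).
Holding red-pass grants K33 (Rule 11).
Holding K33 and red-pass grants L5 (Rule 12).
Holding L5 and T19 grants black-key (Rule 6).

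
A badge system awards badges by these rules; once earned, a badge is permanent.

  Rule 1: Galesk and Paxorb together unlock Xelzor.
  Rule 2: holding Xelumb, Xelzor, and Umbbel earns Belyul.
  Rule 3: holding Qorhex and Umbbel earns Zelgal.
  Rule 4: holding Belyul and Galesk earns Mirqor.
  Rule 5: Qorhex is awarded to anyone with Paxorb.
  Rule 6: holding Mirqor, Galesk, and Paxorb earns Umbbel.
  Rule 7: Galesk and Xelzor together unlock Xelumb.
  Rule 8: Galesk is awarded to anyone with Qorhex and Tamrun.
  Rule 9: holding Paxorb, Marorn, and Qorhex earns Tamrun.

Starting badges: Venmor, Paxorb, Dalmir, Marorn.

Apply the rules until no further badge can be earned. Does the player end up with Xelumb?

Yes

With Paxorb, Qorhex is earned (Rule 5).
With Paxorb, Marorn, and Qorhex, Tamrun is earned (Rule 9).
With Qorhex and Tamrun, Galesk is earned (Rule 8).
With Galesk and Paxorb, Xelzor is earned (Rule 1).
With Galesk and Xelzor, Xelumb is earned (Rule 7).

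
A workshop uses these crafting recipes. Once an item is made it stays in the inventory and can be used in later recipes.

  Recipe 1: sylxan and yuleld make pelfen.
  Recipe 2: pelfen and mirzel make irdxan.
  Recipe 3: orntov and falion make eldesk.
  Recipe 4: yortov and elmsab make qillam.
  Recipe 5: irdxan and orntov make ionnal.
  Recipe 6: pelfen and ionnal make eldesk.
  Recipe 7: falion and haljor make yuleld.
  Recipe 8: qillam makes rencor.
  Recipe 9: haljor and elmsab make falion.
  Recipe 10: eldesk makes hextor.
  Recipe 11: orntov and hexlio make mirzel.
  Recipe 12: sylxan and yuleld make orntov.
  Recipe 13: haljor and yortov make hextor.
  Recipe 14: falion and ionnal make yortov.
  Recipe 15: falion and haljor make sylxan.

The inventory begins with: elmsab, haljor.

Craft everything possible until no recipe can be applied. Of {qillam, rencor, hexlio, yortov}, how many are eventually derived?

qillam would need yortov and elmsab (Recipe 4), but yortov is never obtained.
rencor would need qillam (Recipe 8), but qillam is never obtained.
No rule produces hexlio, and it is not given.
yortov would need falion and ionnal (Recipe 14), but ionnal is never obtained.
None of the 4 are reached.

0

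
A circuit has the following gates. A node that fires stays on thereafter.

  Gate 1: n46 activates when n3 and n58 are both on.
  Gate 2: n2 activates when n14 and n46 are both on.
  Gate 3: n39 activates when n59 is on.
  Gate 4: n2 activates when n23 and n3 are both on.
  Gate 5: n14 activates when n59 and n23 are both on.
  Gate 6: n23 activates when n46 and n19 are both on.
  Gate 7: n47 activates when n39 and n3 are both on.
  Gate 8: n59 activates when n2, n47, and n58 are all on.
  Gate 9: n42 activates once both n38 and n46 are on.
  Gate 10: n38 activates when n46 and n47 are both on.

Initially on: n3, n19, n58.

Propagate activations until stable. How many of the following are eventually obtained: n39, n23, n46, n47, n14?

2

Gate 1: n3 and n58 on → n46 on.
Gate 6: n46 and n19 on → n23 on.
n39 would need n59 (Gate 3), but n59 never turns on.
n23: reached.
n46: reached.
n47 would need n39 and n3 (Gate 7), but n39 never turns on.
n14 would need n59 and n23 (Gate 5), but n59 never turns on.
Reached: n23 and n46 — 2 of the 5.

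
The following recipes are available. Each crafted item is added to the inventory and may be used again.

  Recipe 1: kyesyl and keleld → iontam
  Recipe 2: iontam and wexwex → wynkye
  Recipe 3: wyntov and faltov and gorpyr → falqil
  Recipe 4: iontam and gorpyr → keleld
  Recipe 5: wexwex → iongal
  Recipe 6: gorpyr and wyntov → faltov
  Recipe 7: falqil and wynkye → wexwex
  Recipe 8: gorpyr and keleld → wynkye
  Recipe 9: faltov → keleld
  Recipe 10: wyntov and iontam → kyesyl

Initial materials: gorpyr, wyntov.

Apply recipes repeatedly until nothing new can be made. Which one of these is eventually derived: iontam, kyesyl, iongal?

Using Recipe 6, gorpyr and wyntov make faltov.
wyntov and faltov and gorpyr → falqil (Recipe 3).
faltov → keleld (Recipe 9).
gorpyr and keleld → wynkye (Recipe 8).
falqil and wynkye → wexwex (Recipe 7).
wexwex → iongal (Recipe 5).
iontam would need kyesyl and keleld (Recipe 1), but kyesyl is never obtained. kyesyl would need wyntov and iontam (Recipe 10), but iontam is never obtained.

iongal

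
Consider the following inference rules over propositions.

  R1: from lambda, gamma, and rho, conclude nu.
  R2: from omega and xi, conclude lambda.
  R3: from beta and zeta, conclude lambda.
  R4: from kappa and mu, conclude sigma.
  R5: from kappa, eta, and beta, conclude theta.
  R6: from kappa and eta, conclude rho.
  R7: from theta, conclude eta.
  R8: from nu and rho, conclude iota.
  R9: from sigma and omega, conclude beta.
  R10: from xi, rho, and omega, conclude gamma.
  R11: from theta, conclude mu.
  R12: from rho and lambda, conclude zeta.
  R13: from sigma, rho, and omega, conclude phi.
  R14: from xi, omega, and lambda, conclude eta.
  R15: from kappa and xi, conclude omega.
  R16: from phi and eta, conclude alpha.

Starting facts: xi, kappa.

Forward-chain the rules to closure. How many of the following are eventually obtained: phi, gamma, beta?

From kappa and xi, R15 gives omega.
omega and xi hold, so lambda follows (R2).
xi, omega, and lambda hold, so eta follows (R14).
kappa and eta hold, so rho follows (R6).
xi, rho, and omega hold, so gamma follows (R10).
phi would need sigma, rho, and omega (R13), but sigma is never established.
gamma: reached.
beta would need sigma and omega (R9), but sigma is never established.
Reached: gamma — 1 of the 3.

1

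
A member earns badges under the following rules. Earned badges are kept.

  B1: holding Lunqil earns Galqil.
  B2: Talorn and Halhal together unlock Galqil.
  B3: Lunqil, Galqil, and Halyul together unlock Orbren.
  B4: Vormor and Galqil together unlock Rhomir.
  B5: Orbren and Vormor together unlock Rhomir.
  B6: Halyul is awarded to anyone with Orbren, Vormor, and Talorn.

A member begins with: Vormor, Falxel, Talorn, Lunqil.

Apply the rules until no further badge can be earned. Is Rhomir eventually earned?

Yes

With Lunqil, Galqil is earned (B1).
With Vormor and Galqil, Rhomir is earned (B4).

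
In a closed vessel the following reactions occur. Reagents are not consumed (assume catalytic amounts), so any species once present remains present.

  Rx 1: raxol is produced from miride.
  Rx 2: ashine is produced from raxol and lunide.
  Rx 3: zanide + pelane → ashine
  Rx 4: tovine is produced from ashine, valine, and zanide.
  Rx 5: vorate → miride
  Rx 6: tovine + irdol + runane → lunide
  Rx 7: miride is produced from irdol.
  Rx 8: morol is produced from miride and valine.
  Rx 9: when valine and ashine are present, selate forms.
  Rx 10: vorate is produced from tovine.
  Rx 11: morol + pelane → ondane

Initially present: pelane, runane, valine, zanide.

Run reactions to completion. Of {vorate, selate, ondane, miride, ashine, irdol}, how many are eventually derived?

zanide and pelane present → ashine forms (Rx 3).
valine and ashine present → selate forms (Rx 9).
ashine, valine, and zanide present → tovine forms (Rx 4).
tovine present → vorate forms (Rx 10).
vorate present → miride forms (Rx 5).
miride and valine present → morol forms (Rx 8).
morol and pelane present → ondane forms (Rx 11).
vorate: reached.
selate: reached.
ondane: reached.
miride: reached.
ashine: reached.
No rule produces irdol, and it is not given.
Reached: vorate, selate, ondane, miride, and ashine — 5 of the 6.

5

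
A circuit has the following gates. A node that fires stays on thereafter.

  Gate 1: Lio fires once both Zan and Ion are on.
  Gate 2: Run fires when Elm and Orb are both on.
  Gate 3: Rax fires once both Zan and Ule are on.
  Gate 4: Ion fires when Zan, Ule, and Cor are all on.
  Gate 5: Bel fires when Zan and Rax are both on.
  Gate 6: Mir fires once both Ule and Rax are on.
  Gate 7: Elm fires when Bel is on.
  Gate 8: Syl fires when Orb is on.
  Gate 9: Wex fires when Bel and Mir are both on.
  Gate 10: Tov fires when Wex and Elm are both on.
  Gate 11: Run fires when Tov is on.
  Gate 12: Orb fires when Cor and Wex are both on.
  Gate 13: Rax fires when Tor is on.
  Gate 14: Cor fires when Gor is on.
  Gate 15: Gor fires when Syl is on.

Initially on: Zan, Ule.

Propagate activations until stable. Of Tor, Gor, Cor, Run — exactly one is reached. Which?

Run

Zan and Ule are on, so Rax fires (Gate 3).
Gate 6: Ule and Rax on → Mir on.
Gate 5: Zan and Rax on → Bel on.
Bel and Mir are on, so Wex fires (Gate 9).
Gate 7: Bel on → Elm on.
Gate 10: Wex and Elm on → Tov on.
Tov is on, so Run fires (Gate 11).
Cor would need Gor (Gate 14), but Gor never turns on. Gor would need Syl (Gate 15), but Syl never turns on. No rule produces Tor, and it is not given.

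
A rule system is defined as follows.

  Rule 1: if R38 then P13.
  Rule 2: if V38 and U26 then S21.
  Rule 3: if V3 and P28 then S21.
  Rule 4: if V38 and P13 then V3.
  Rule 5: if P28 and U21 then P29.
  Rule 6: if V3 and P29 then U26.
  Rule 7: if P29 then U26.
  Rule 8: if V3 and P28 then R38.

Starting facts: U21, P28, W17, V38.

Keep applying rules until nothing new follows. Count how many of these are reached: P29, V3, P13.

1

P28 and U21 hold, so P29 follows (Rule 5).
P29: reached.
V3 would need V38 and P13 (Rule 4), but P13 is never established.
P13 would need R38 (Rule 1), but R38 is never established.
Reached: P29 — 1 of the 3.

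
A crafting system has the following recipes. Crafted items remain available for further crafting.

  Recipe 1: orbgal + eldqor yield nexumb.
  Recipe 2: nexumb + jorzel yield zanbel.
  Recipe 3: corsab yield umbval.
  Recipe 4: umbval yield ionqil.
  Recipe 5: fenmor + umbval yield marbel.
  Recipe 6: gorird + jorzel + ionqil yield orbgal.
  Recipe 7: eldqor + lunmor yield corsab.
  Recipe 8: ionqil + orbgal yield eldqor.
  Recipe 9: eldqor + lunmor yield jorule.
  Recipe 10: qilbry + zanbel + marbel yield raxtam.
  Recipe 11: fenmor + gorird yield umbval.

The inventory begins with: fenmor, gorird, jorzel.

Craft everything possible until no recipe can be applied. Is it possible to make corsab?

No

corsab would need eldqor and lunmor (Recipe 7), but lunmor is never obtained.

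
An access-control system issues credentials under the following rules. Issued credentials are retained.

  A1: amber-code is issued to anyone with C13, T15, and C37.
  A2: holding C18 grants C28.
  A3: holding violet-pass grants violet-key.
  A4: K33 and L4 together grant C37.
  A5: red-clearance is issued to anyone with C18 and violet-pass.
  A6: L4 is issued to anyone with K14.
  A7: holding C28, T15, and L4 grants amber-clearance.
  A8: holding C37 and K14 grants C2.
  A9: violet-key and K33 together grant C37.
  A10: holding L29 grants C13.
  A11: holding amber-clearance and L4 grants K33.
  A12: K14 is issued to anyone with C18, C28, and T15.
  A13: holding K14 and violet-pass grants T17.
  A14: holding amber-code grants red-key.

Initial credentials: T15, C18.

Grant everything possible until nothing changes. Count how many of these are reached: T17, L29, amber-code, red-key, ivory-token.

T17 would need K14 and violet-pass (A13), but violet-pass is never granted.
No rule produces L29, and it is not given.
amber-code would need C13, T15, and C37 (A1), but C13 is never granted.
red-key would need amber-code (A14), but amber-code is never granted.
No rule produces ivory-token, and it is not given.
None of the 5 are reached.

0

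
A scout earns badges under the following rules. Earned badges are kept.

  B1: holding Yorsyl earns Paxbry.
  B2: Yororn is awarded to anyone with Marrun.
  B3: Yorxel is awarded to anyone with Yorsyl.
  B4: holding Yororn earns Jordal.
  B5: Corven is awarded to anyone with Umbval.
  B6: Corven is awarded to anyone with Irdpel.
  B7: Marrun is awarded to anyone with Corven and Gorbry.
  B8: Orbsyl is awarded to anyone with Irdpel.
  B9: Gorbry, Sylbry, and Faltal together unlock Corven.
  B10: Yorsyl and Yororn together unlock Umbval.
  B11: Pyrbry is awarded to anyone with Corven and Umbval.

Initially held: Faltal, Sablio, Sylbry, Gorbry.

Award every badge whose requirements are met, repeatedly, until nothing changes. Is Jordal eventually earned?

With Gorbry, Sylbry, and Faltal, Corven is earned (B9).
With Corven and Gorbry, Marrun is earned (B7).
With Marrun, Yororn is earned (B2).
With Yororn, Jordal is earned (B4).

Yes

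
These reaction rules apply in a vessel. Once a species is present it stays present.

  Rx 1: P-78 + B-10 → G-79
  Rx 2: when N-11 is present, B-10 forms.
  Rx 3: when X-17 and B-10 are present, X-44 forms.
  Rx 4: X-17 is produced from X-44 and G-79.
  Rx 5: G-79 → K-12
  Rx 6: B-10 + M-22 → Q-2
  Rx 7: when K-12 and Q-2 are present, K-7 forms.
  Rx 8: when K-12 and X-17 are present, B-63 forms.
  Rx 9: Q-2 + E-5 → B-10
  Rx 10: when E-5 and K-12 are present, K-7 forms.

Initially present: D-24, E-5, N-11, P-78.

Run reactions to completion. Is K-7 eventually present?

N-11 present → B-10 forms (Rx 2).
P-78 and B-10 present → G-79 forms (Rx 1).
G-79 present → K-12 forms (Rx 5).
E-5 and K-12 present → K-7 forms (Rx 10).

Yes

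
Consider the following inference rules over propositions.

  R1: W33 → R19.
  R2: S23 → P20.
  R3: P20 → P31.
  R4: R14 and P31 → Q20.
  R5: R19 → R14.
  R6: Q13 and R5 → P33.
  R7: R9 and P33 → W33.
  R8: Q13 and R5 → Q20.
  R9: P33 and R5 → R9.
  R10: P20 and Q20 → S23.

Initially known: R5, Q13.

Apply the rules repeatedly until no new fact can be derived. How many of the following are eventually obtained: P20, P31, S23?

P20 would need S23 (R2), but S23 is never established.
P31 would need P20 (R3), but P20 is never established.
S23 would need P20 and Q20 (R10), but P20 is never established.
None of the 3 are reached.

0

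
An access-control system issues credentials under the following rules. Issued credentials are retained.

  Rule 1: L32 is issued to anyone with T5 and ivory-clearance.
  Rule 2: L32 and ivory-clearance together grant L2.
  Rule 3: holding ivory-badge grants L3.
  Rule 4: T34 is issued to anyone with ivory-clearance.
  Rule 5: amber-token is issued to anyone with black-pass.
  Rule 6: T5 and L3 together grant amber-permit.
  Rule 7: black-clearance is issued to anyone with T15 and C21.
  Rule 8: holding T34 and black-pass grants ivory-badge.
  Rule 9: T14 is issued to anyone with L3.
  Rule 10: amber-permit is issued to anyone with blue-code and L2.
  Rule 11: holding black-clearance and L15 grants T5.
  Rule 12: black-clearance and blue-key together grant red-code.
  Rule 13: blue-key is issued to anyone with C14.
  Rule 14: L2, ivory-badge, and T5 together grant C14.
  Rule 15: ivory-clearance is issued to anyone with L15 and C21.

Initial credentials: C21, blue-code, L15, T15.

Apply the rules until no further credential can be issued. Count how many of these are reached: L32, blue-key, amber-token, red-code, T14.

Holding T15 and C21 grants black-clearance (Rule 7).
Holding L15 and C21 grants ivory-clearance (Rule 15).
Holding black-clearance and L15 grants T5 (Rule 11).
Holding T5 and ivory-clearance grants L32 (Rule 1).
L32: reached.
blue-key would need C14 (Rule 13), but C14 is never granted.
amber-token would need black-pass (Rule 5), but black-pass is never granted.
red-code would need black-clearance and blue-key (Rule 12), but blue-key is never granted.
T14 would need L3 (Rule 9), but L3 is never granted.
Reached: L32 — 1 of the 5.

1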